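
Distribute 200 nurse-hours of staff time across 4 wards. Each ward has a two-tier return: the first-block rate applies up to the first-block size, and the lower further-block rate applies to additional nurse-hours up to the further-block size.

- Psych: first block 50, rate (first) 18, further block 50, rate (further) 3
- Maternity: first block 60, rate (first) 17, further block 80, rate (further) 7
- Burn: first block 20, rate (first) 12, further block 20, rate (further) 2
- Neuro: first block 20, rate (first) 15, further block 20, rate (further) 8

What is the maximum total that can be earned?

2830

Treat each block as its own option and order by rate: Psych/T1 18 > Maternity/T1 17 > Neuro/T1 15 > Burn/T1 12 > Neuro/T2 8 > Maternity/T2 7 > Psych/T2 3 > Burn/T2 2.
Psych T1 at 18: fill all 50 ; 150 left.
Fill Maternity T1 block (60 at 17) ; 90 left.
Neuro/T1 (15): +20 ; 70 left.
Burn T1 at 12: fill all 20 ; 50 left.
Neuro/T2 (8): +20 ; 30 left.
30 remain; put them into Maternity T2 at 7.
Total = 18×50 + 17×60 + 15×20 + 12×20 + 8×20 + 7×30 = 2830.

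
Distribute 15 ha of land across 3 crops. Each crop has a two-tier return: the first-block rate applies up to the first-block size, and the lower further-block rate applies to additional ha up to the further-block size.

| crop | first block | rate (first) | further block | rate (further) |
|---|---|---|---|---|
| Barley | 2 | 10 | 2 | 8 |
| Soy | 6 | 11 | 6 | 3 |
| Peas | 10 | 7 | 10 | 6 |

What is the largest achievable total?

137

Order all 6 blocks by rate: Soy/tier1 11 > Barley/tier1 10 > Barley/tier2 8 > Peas/tier1 7 > Peas/tier2 6 > Soy/tier2 3.
Fill Soy tier1 block (6 at 11) ; 9 left.
Barley/tier1 (10): +2 ; 7 left.
Barley tier2 at 8: fill all 2 ; 5 left.
Peas tier1 at 7: only 5 left, fill 5.
Total = 11×6 + 10×2 + 8×2 + 7×5 = 137.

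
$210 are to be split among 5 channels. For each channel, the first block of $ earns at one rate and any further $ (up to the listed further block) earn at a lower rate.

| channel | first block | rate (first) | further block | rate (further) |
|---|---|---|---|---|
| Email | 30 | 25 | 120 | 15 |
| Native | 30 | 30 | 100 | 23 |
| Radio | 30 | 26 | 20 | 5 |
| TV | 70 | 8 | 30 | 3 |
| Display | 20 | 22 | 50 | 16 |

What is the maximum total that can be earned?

5170

Order all 10 blocks by rate: Native/T1 30 > Radio/T1 26 > Email/T1 25 > Native/T2 23 > Display/T1 22 > Display/T2 16 > Email/T2 15 > TV/T1 8 > Radio/T2 5 > TV/T2 3.
Native T1 at 30: fill all 30 ; 180 left.
Fill Radio T1 block (30 at 26) ; 150 left.
Fill Email T1 block (30 at 25) ; 120 left.
Native T2 at 23: fill all 100 ; 20 left.
Fill Display T1 block (20 at 22) ; 0 left.
Total = 30×30 + 26×30 + 25×30 + 23×100 + 22×20 = 5170.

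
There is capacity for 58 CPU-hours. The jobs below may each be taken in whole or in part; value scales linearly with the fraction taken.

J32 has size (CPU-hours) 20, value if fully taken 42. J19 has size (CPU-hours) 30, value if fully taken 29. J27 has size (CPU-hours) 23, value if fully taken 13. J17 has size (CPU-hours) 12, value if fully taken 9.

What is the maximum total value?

Sort by value density: J32 42/20≈2.1, J19 29/30≈0.967, J17 9/12≈0.75, J27 13/23≈0.565.
All 20 CPU-hours of J32 fit (value 42) — 38 remain.
J19: take in full, 30 CPU-hours for value 29 — 8 left.
8 CPU-hours left: a 8/12 share of J17 gives 9×8/12 = 6.
Total value = 77.

77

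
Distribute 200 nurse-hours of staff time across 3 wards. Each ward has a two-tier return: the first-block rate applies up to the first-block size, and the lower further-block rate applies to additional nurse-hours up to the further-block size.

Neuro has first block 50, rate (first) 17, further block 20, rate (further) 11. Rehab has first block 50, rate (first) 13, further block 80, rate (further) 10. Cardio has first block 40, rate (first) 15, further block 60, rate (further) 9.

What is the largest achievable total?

Treat each block as its own option and order by rate: Neuro/tier1 17 > Cardio/tier1 15 > Rehab/tier1 13 > Neuro/tier2 11 > Rehab/tier2 10 > Cardio/tier2 9.
Neuro tier1 at 17: fill all 50 → 150 left.
Cardio tier1 at 15: fill all 40 → 110 left.
Rehab tier1 at 13: fill all 50 → 60 left.
Neuro/tier2 (11): +20 → 40 left.
Rehab/tier2: +40 of 80 at 10; pool empty.
Total = 17×50 + 15×40 + 13×50 + 11×20 + 10×40 = 2720.

2720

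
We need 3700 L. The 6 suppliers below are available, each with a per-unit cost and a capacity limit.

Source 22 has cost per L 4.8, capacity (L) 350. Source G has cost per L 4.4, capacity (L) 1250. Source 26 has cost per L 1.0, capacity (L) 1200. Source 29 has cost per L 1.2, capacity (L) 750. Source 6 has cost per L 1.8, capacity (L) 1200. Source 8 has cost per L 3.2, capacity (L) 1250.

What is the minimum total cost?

6020

Cheapest first:
Take 1200 from Source 26 at 1.0 — need 2500 more.
Source 29 (1.2): use full 750 — 1750 L to go.
Source 6 (1.8): use full 1200 — 550 L to go.
Source 8 at 3.2: take 550 of its 1250 — requirement met.
Source G, Source 22: unused.
Cost = 1200×1.0 + 750×1.2 + 1200×1.8 + 550×3.2 = 6020.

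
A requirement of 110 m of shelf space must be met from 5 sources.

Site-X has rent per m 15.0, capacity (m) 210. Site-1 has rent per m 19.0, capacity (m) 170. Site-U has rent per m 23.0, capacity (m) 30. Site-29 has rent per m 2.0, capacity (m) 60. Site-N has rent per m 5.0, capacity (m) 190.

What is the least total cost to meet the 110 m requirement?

Cheapest first:
Site-29 (2.0): use full 60 — 50 m to go.
Site-N (5.0): take the remaining 50 — done.
Site-X, Site-1, Site-U: unused.
Cost = 60×2.0 + 50×5.0 = 370.

370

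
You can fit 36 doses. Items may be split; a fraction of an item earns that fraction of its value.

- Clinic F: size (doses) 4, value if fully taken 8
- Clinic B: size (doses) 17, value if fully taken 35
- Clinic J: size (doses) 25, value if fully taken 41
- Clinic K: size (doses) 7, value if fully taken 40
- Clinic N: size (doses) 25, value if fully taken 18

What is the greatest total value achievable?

96.12

Rank by value-to-size ratio: Clinic K 40/7≈5.71, Clinic B 35/17≈2.06, Clinic F 8/4≈2, Clinic J 41/25≈1.64, Clinic N 18/25≈0.72.
Clinic K: take in full, 7 doses for value 40 — 29 left.
All 17 doses of Clinic B fit (value 35) — 12 remain.
Take all of Clinic F (4 doses, value 8) — 8 doses left.
Only 8 doses remain; take 8/25 of Clinic J for value 41×8/25 = 13.12.
Total value = 96.12.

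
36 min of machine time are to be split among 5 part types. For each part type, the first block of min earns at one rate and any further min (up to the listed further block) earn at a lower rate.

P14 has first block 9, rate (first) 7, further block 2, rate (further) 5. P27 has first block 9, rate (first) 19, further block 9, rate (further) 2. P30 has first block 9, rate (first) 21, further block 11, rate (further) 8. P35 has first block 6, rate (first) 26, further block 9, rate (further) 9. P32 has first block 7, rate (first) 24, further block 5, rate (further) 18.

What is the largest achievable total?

Order all 10 blocks by rate: P35/tier1 26 > P32/tier1 24 > P30/tier1 21 > P27/tier1 19 > P32/tier2 18 > P35/tier2 9 > P30/tier2 8 > P14/tier1 7 > P14/tier2 5 > P27/tier2 2.
P35 tier1 at 26: fill all 6 ; 30 left.
Fill P32 tier1 block (7 at 24) ; 23 left.
P30 tier1 at 21: fill all 9 ; 14 left.
P27 tier1 at 19: fill all 9 ; 5 left.
P32 tier2 at 18: fill all 5 ; 0 left.
Total = 26×6 + 24×7 + 21×9 + 19×9 + 18×5 = 774.

774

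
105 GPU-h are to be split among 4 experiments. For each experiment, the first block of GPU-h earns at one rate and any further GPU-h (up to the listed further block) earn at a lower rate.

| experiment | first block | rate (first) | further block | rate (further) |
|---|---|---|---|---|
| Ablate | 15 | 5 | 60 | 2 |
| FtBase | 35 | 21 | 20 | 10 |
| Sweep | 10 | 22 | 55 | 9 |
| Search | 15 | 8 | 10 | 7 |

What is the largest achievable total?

Treat each block as its own option and order by rate: Sweep/first 22 > FtBase/first 21 > FtBase/second 10 > Sweep/second 9 > Search/first 8 > Search/second 7 > Ablate/first 5 > Ablate/second 2.
Sweep/first (22): +10 ; 95 left.
FtBase first at 21: fill all 35 ; 60 left.
FtBase second at 10: fill all 20 ; 40 left.
Sweep/second: +40 of 55 at 9; pool empty.
Total = 22×10 + 21×35 + 10×20 + 9×40 = 1515.

1515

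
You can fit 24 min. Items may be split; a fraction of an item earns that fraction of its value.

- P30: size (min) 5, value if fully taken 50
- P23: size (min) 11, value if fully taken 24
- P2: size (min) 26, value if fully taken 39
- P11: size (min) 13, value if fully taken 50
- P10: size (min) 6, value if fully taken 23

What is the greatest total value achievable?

Rank by value-to-size ratio: P30 50/5≈10, P11 50/13≈3.85, P10 23/6≈3.83, P23 24/11≈2.18, P2 39/26≈1.5.
All 5 min of P30 fit (value 50) → 19 remain.
P11: take in full, 13 min for value 50 → 6 left.
Take all of P10 (6 min, value 23) → 0 min left.
Total value = 123.

123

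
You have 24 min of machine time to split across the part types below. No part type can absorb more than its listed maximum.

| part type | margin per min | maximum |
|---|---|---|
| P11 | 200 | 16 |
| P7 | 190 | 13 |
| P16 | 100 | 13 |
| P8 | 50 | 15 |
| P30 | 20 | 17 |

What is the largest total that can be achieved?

4720

Order the part types by margin per min: P11 200 > P7 190 > P16 100 > P8 50 > P30 20.
P11: +16 to 16 (cap) — 8 left.
P7: +8 (room for 13) → 8. Pool exhausted.
Total = 200×16 + 190×8 = 4720.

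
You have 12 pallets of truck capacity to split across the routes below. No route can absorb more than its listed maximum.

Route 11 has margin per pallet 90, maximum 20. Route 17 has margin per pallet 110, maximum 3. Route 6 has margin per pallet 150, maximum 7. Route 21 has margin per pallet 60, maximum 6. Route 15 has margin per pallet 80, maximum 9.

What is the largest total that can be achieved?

Rank by margin per pallet: Route 6 150 > Route 17 110 > Route 11 90 > Route 15 80 > Route 21 60.
Route 6 takes 7 to reach its cap of 7 ; 5 left.
Route 17: +3 to 3 (cap) ; 2 left.
Only 2 left; Route 11 takes them to reach 2.
Total = 90×2 + 110×3 + 150×7 = 1560.

1560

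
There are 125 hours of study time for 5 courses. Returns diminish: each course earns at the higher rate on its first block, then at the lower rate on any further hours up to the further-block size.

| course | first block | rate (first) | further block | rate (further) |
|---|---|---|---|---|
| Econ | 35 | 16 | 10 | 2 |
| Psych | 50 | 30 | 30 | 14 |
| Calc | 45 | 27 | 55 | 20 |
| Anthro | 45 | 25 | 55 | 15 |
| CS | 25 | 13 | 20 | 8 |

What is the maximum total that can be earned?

Order all 10 blocks by rate: Psych/tier1 30 > Calc/tier1 27 > Anthro/tier1 25 > Calc/tier2 20 > Econ/tier1 16 > Anthro/tier2 15 > Psych/tier2 14 > CS/tier1 13 > CS/tier2 8 > Econ/tier2 2.
Psych tier1 at 30: fill all 50 — 75 left.
Calc tier1 at 27: fill all 45 — 30 left.
Anthro/tier1: +30 of 45 at 25; pool empty.
Total = 30×50 + 27×45 + 25×30 = 3465.

3465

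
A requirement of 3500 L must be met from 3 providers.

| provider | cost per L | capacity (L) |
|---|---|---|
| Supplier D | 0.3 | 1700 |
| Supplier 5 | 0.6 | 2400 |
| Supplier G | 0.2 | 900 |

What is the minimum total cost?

Cheapest first:
Take 900 from Supplier G at 0.2 ; need 2600 more.
Supplier D (0.3): use full 1700 ; 900 L to go.
Supplier 5 at 0.6: take 900 of its 2400 ; requirement met.
Cost = 900×0.2 + 1700×0.3 + 900×0.6 = 1230.

1230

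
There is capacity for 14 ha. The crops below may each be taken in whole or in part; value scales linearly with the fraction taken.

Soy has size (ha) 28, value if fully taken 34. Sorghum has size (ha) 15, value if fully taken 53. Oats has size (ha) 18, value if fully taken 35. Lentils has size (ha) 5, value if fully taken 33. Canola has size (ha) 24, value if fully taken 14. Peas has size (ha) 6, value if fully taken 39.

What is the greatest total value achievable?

82.6

Best value per unit of size first: Lentils 33/5≈6.6, Peas 39/6≈6.5, Sorghum 53/15≈3.53, Oats 35/18≈1.94, Soy 34/28≈1.21, Canola 14/24≈0.583.
Take all of Lentils (5 ha, value 33) — 9 ha left.
Peas: take in full, 6 ha for value 39 — 3 left.
Only 3 ha remain; take 3/15 of Sorghum for value 53×3/15 = 10.6.
Total value = 82.6.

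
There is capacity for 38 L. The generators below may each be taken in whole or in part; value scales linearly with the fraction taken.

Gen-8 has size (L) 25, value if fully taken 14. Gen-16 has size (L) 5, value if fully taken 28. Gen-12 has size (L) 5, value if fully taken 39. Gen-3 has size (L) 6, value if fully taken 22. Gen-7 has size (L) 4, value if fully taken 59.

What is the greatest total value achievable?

158.08

Best value per unit of size first: Gen-7 59/4≈14.8, Gen-12 39/5≈7.8, Gen-16 28/5≈5.6, Gen-3 22/6≈3.67, Gen-8 14/25≈0.56.
Gen-7: take in full, 4 L for value 59 ; 34 left.
Take all of Gen-12 (5 L, value 39) ; 29 L left.
Gen-16: take in full, 5 L for value 28 ; 24 left.
All 6 L of Gen-3 fit (value 22) ; 18 remain.
Fill the last 18 L with part of Gen-8: 18/25 of it earns 10.08.
Total value = 158.08.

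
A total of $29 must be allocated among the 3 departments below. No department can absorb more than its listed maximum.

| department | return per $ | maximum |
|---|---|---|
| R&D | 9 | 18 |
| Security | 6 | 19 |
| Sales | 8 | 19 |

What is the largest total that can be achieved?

250

Order the departments by return per $: R&D 9 > Sales 8 > Security 6.
Give R&D 18 to hit its cap of 18 ; 11 left.
Only 11 left; Sales takes them to reach 11.
Total = 9×18 + 8×11 = 250.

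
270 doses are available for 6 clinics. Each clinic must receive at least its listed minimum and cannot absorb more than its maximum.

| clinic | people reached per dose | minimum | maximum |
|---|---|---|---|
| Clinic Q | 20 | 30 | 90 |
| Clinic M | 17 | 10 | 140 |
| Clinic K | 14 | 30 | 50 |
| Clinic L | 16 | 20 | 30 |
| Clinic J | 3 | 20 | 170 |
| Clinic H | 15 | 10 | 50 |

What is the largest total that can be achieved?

Meeting every minimum uses 30+10+30+20+20+10 = 120 doses, leaving 150.
Order the clinics by people reached per dose: Clinic Q 20 > Clinic M 17 > Clinic L 16 > Clinic H 15 > Clinic K 14 > Clinic J 3.
Clinic Q takes 60 more to reach its cap of 90 → 90 left.
Clinic M: +90 (room for 130) → 100. Pool exhausted.
Total = 20×90 + 17×100 + 14×30 + 16×20 + 3×20 + 15×10 = 4450.

4450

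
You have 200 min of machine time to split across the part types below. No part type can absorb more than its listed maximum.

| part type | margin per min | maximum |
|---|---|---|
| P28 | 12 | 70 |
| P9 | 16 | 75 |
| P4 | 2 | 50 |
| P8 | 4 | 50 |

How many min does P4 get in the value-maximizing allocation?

5

Rank by margin per min: P9 16 > P28 12 > P8 4 > P4 2.
P9 takes 75 to reach its cap of 75 → 125 left.
P28: +70 to 70 (cap) → 55 left.
Give P8 50 to hit its cap of 50 → 5 left.
Only 5 left; P4 takes them to reach 5.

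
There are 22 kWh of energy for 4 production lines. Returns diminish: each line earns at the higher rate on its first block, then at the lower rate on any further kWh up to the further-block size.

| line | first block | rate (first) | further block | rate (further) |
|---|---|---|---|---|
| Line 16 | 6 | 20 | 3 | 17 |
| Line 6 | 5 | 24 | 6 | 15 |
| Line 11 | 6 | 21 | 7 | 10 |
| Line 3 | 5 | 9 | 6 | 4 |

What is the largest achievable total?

Rank every tier by rate: Line 6/first 24 > Line 11/first 21 > Line 16/first 20 > Line 16/second 17 > Line 6/second 15 > Line 11/second 10 > Line 3/first 9 > Line 3/second 4.
Fill Line 6 first block (5 at 24) → 17 left.
Line 11 first at 21: fill all 6 → 11 left.
Line 16 first at 20: fill all 6 → 5 left.
Fill Line 16 second block (3 at 17) → 2 left.
Line 6 second at 15: only 2 left, fill 2.
Total = 24×5 + 21×6 + 20×6 + 17×3 + 15×2 = 447.

447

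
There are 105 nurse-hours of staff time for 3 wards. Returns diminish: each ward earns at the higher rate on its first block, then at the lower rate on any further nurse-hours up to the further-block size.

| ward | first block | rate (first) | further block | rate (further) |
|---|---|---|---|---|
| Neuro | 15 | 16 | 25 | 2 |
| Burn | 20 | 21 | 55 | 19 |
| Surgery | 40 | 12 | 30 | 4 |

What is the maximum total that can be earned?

1885

Order all 6 blocks by rate: Burn/T1 21 > Burn/T2 19 > Neuro/T1 16 > Surgery/T1 12 > Surgery/T2 4 > Neuro/T2 2.
Burn T1 at 21: fill all 20 → 85 left.
Fill Burn T2 block (55 at 19) → 30 left.
Neuro/T1 (16): +15 → 15 left.
Surgery T1 at 12: only 15 left, fill 15.
Total = 21×20 + 19×55 + 16×15 + 12×15 = 1885.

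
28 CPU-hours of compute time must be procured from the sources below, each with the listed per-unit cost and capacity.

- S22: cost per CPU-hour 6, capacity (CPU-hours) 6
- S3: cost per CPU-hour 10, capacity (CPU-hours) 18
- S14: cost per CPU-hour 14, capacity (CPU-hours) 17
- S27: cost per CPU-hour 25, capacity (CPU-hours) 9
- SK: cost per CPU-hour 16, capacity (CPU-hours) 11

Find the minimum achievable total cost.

272

Use sources in increasing cost order.
Take 6 from S22 at 6 — need 22 more.
S3 (10): use full 18 — 4 CPU-hours to go.
S14 (14): take the remaining 4 — done.
SK, S27: unused.
Cost = 6×6 + 18×10 + 4×14 = 272.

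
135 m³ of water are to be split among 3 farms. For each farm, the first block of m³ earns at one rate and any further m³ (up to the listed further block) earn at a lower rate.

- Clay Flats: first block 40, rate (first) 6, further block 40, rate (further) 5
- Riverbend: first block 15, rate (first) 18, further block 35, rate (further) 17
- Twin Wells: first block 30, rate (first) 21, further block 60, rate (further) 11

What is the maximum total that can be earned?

Rank every tier by rate: Twin Wells/first 21 > Riverbend/first 18 > Riverbend/second 17 > Twin Wells/second 11 > Clay Flats/first 6 > Clay Flats/second 5.
Twin Wells first at 21: fill all 30 ; 105 left.
Fill Riverbend first block (15 at 18) ; 90 left.
Riverbend second at 17: fill all 35 ; 55 left.
Twin Wells second at 11: only 55 left, fill 55.
Total = 21×30 + 18×15 + 17×35 + 11×55 = 2100.

2100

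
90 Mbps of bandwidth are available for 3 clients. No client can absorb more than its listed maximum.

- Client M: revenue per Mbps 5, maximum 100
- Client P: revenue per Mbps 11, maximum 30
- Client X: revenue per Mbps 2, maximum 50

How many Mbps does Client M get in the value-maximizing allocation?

60

Highest revenue per Mbps first: Client P 11 > Client M 5 > Client X 2.
Client P: +30 to 30 (cap) ; 60 left.
Client M has room for 100 but only 60 remain, so it gets 60.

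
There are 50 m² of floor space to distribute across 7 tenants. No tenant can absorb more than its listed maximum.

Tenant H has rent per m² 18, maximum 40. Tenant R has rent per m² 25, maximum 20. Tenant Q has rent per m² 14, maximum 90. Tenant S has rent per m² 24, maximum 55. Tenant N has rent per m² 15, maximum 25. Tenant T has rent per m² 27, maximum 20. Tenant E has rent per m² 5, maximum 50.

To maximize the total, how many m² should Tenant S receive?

10

Highest rent per m² first: Tenant T 27 > Tenant R 25 > Tenant S 24 > Tenant H 18 > Tenant N 15 > Tenant Q 14 > Tenant E 5.
Give Tenant T 20 to hit its cap of 20 ; 30 left.
Tenant R takes 20 to reach its cap of 20 ; 10 left.
Tenant S: +10 (room for 55) → 10. Pool exhausted.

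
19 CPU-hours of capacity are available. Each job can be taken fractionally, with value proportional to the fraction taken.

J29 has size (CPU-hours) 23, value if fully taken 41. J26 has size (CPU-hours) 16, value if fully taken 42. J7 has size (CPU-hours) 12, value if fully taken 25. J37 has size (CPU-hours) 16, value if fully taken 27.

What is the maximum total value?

Rank by value-to-size ratio: J26 42/16≈2.62, J7 25/12≈2.08, J29 41/23≈1.78, J37 27/16≈1.69.
Take all of J26 (16 CPU-hours, value 42) — 3 CPU-hours left.
Fill the last 3 CPU-hours with part of J7: 3/12 of it earns 6.25.
Total value = 48.25.

48.25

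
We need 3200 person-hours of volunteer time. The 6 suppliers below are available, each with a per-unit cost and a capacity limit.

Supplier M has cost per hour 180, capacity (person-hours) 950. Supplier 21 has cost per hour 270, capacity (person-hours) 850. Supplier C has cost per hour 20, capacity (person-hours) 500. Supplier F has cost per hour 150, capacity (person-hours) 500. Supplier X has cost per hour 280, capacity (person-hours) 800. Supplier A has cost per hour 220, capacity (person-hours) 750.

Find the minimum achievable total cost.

556000

Fill from the cheapest supplier first.
Take 500 from Supplier C at 20 ; need 2700 more.
Supplier F at 150: take all 500 person-hours ; 2200 still needed.
Take 950 from Supplier M at 180 ; need 1250 more.
Take 750 from Supplier A at 220 ; need 500 more.
Supplier 21 at 270: take 500 of its 850 ; requirement met.
Supplier X: unused.
Cost = 500×20 + 500×150 + 950×180 + 750×220 + 500×270 = 556000.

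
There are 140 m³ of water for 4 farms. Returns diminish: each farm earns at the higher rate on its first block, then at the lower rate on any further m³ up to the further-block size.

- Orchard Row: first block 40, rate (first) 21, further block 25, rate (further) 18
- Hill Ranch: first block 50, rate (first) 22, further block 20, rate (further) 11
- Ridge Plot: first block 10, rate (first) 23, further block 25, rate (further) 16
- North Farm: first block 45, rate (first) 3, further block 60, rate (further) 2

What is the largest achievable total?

Rank every tier by rate: Ridge Plot/first 23 > Hill Ranch/first 22 > Orchard Row/first 21 > Orchard Row/second 18 > Ridge Plot/second 16 > Hill Ranch/second 11 > North Farm/first 3 > North Farm/second 2.
Ridge Plot/first (23): +10 — 130 left.
Hill Ranch first at 22: fill all 50 — 80 left.
Orchard Row first at 21: fill all 40 — 40 left.
Orchard Row second at 18: fill all 25 — 15 left.
15 remain; put them into Ridge Plot second at 16.
Total = 23×10 + 22×50 + 21×40 + 18×25 + 16×15 = 2860.

2860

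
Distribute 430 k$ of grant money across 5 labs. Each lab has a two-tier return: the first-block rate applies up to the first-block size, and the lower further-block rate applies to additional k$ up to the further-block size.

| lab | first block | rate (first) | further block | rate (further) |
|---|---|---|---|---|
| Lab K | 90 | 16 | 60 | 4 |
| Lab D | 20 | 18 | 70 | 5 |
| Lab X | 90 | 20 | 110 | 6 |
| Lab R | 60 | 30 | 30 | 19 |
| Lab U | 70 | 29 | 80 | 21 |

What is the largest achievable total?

9520

Rank every tier by rate: Lab R/T1 30 > Lab U/T1 29 > Lab U/T2 21 > Lab X/T1 20 > Lab R/T2 19 > Lab D/T1 18 > Lab K/T1 16 > Lab X/T2 6 > Lab D/T2 5 > Lab K/T2 4.
Lab R T1 at 30: fill all 60 — 370 left.
Fill Lab U T1 block (70 at 29) — 300 left.
Lab U/T2 (21): +80 — 220 left.
Lab X T1 at 20: fill all 90 — 130 left.
Fill Lab R T2 block (30 at 19) — 100 left.
Fill Lab D T1 block (20 at 18) — 80 left.
Lab K/T1: +80 of 90 at 16; pool empty.
Total = 30×60 + 29×70 + 21×80 + 20×90 + 19×30 + 18×20 + 16×80 = 9520.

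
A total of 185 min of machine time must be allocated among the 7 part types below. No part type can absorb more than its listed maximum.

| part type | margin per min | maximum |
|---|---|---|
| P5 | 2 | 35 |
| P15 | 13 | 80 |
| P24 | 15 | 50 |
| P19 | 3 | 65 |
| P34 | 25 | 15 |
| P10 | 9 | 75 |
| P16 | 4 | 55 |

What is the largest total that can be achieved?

2525

Rank by margin per min: P34 25 > P24 15 > P15 13 > P10 9 > P16 4 > P19 3 > P5 2.
P34: +15 to 15 (cap) — 170 left.
P24: +50 to 50 (cap) — 120 left.
Give P15 80 to hit its cap of 80 — 40 left.
Only 40 left; P10 takes them to reach 40.
Total = 13×80 + 15×50 + 25×15 + 9×40 = 2525.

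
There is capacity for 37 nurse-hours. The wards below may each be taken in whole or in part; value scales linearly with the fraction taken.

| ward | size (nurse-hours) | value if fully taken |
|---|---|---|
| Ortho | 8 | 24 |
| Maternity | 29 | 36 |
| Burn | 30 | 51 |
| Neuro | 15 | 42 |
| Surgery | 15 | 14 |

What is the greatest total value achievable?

89.8

Rank by value-to-size ratio: Ortho 24/8≈3, Neuro 42/15≈2.8, Burn 51/30≈1.7, Maternity 36/29≈1.24, Surgery 14/15≈0.933.
Take all of Ortho (8 nurse-hours, value 24) — 29 nurse-hours left.
Take all of Neuro (15 nurse-hours, value 42) — 14 nurse-hours left.
Only 14 nurse-hours remain; take 14/30 of Burn for value 51×14/30 = 23.8.
Total value = 89.8.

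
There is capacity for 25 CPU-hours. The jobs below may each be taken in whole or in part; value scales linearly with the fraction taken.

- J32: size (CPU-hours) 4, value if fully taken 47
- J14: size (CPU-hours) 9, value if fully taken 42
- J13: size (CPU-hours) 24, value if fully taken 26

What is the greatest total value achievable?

Sort by value density: J32 47/4≈11.8, J14 42/9≈4.67, J13 26/24≈1.08.
J32: take in full, 4 CPU-hours for value 47 ; 21 left.
All 9 CPU-hours of J14 fit (value 42) ; 12 remain.
Only 12 CPU-hours remain; take 12/24 of J13 for value 26×12/24 = 13.
Total value = 102.

102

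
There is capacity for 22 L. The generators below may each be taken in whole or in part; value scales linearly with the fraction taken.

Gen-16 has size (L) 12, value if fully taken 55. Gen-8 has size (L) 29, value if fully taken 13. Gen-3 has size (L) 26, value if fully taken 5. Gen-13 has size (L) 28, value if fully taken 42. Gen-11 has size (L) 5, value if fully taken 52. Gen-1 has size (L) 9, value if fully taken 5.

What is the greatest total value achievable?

Sort by value density: Gen-11 52/5≈10.4, Gen-16 55/12≈4.58, Gen-13 42/28≈1.5, Gen-1 5/9≈0.556, Gen-8 13/29≈0.448, Gen-3 5/26≈0.192.
Gen-11: take in full, 5 L for value 52 — 17 left.
Gen-16: take in full, 12 L for value 55 — 5 left.
Fill the last 5 L with part of Gen-13: 5/28 of it earns 7.5.
Total value = 114.5.

114.5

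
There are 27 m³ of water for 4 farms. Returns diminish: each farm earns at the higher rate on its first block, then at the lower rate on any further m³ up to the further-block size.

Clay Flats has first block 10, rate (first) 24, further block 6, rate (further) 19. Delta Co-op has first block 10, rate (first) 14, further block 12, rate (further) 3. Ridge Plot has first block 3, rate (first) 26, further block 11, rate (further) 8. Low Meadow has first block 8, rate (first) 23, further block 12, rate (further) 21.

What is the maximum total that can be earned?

628

Order all 8 blocks by rate: Ridge Plot/tier1 26 > Clay Flats/tier1 24 > Low Meadow/tier1 23 > Low Meadow/tier2 21 > Clay Flats/tier2 19 > Delta Co-op/tier1 14 > Ridge Plot/tier2 8 > Delta Co-op/tier2 3.
Ridge Plot tier1 at 26: fill all 3 → 24 left.
Clay Flats/tier1 (24): +10 → 14 left.
Low Meadow/tier1 (23): +8 → 6 left.
6 remain; put them into Low Meadow tier2 at 21.
Total = 26×3 + 24×10 + 23×8 + 21×6 = 628.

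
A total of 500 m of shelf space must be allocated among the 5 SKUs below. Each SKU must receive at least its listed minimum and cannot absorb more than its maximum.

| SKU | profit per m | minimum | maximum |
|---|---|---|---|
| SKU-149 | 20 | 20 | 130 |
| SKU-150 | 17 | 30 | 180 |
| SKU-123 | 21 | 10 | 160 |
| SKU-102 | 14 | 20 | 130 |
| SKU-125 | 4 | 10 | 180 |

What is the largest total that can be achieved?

9340

Meeting every minimum uses 20+30+10+20+10 = 90 m, leaving 410.
Highest profit per m first: SKU-123 21 > SKU-149 20 > SKU-150 17 > SKU-102 14 > SKU-125 4.
SKU-123 takes 150 more to reach its cap of 160 ; 260 left.
SKU-149: +110 to 130 (cap) ; 150 left.
SKU-150 takes 150 more to reach its cap of 180 ; 0 left.
Total = 20×130 + 17×180 + 21×160 + 14×20 + 4×10 = 9340.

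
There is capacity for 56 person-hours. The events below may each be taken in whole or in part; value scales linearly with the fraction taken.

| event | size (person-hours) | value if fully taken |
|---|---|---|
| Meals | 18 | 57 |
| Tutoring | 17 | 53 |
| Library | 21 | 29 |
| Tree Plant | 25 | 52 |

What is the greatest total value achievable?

153.68

Sort by value density: Meals 57/18≈3.17, Tutoring 53/17≈3.12, Tree Plant 52/25≈2.08, Library 29/21≈1.38.
All 18 person-hours of Meals fit (value 57) → 38 remain.
Take all of Tutoring (17 person-hours, value 53) → 21 person-hours left.
Fill the last 21 person-hours with part of Tree Plant: 21/25 of it earns 43.68.
Total value = 153.68.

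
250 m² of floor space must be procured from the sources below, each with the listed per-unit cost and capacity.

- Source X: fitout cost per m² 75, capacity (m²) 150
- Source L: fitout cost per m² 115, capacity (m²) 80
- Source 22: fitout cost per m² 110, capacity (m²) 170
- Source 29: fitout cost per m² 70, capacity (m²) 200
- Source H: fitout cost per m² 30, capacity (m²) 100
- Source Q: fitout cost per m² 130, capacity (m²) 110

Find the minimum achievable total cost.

13500

Fill from the cheapest source first.
Take 100 from Source H at 30 ; need 150 more.
Source 29 (70): take the remaining 150 ; done.
Source X, Source 22, Source L, Source Q: unused.
Cost = 100×30 + 150×70 = 13500.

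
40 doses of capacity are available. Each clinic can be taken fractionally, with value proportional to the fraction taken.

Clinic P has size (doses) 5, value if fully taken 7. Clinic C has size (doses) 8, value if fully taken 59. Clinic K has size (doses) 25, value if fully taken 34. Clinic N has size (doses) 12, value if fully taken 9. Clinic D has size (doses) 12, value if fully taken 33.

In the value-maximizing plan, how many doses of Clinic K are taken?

Best value per unit of size first: Clinic C 59/8≈7.38, Clinic D 33/12≈2.75, Clinic P 7/5≈1.4, Clinic K 34/25≈1.36, Clinic N 9/12≈0.75.
Clinic C: take in full, 8 doses for value 59 → 32 left.
Take all of Clinic D (12 doses, value 33) → 20 doses left.
Clinic P: take in full, 5 doses for value 7 → 15 left.
Only 15 doses remain; take 15/25 of Clinic K for value 34×15/25 = 20.4.

15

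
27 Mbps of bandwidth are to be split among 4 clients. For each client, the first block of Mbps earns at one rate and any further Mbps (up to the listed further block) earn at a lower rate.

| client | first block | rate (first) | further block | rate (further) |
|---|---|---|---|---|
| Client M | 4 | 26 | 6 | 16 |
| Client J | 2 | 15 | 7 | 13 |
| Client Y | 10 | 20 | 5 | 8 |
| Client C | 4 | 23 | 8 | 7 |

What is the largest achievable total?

535

Order all 8 blocks by rate: Client M/T1 26 > Client C/T1 23 > Client Y/T1 20 > Client M/T2 16 > Client J/T1 15 > Client J/T2 13 > Client Y/T2 8 > Client C/T2 7.
Fill Client M T1 block (4 at 26) → 23 left.
Client C/T1 (23): +4 → 19 left.
Client Y/T1 (20): +10 → 9 left.
Fill Client M T2 block (6 at 16) → 3 left.
Fill Client J T1 block (2 at 15) → 1 left.
1 remain; put them into Client J T2 at 13.
Total = 26×4 + 23×4 + 20×10 + 16×6 + 15×2 + 13×1 = 535.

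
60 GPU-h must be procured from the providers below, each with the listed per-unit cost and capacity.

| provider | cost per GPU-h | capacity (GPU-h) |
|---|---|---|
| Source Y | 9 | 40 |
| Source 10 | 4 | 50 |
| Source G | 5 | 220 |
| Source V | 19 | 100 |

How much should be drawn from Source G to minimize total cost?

10

Cheapest first:
Source 10 at 4: take all 50 GPU-h → 10 still needed.
Take 10 from Source G at 5 to finish.
Source Y, Source V: unused.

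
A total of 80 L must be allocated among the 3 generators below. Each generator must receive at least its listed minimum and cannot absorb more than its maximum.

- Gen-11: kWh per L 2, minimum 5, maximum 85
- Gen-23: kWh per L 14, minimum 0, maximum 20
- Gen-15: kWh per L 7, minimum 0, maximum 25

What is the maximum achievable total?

Meeting every minimum uses 5+0+0 = 5 L, leaving 75.
Order the generators by kWh per L: Gen-23 14 > Gen-15 7 > Gen-11 2.
Give Gen-23 20 more to hit its cap of 20 ; 55 left.
Give Gen-15 25 more to hit its cap of 25 ; 30 left.
Gen-11: +30 (room for 80) → 35. Pool exhausted.
Total = 2×35 + 14×20 + 7×25 = 525.

525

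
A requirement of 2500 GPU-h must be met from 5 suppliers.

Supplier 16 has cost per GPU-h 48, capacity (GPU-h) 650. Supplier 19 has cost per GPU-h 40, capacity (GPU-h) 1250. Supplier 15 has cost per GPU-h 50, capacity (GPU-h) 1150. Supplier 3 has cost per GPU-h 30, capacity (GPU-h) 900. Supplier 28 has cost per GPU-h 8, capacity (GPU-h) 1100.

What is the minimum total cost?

55800

Use suppliers in increasing cost order.
Take 1100 from Supplier 28 at 8 ; need 1400 more.
Supplier 3 (30): use full 900 ; 500 GPU-h to go.
Take 500 from Supplier 19 at 40 to finish.
Supplier 16, Supplier 15: unused.
Cost = 1100×8 + 900×30 + 500×40 = 55800.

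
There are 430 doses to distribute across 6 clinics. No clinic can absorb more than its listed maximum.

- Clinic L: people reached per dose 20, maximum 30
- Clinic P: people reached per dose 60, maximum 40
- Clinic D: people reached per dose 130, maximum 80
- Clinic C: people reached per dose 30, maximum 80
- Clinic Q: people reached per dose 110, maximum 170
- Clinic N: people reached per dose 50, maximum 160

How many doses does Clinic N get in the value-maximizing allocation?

140

Order the clinics by people reached per dose: Clinic D 130 > Clinic Q 110 > Clinic P 60 > Clinic N 50 > Clinic C 30 > Clinic L 20.
Give Clinic D 80 to hit its cap of 80 → 350 left.
Clinic Q: +170 to 170 (cap) → 180 left.
Give Clinic P 40 to hit its cap of 40 → 140 left.
Only 140 left; Clinic N takes them to reach 140.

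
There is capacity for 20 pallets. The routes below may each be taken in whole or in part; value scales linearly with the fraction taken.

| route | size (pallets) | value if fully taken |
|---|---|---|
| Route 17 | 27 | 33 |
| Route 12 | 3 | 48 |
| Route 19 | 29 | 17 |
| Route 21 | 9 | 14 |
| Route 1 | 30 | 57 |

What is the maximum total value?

Best value per unit of size first: Route 12 48/3≈16, Route 1 57/30≈1.9, Route 21 14/9≈1.56, Route 17 33/27≈1.22, Route 19 17/29≈0.586.
Take all of Route 12 (3 pallets, value 48) — 17 pallets left.
Only 17 pallets remain; take 17/30 of Route 1 for value 57×17/30 = 32.3.
Total value = 80.3.

80.3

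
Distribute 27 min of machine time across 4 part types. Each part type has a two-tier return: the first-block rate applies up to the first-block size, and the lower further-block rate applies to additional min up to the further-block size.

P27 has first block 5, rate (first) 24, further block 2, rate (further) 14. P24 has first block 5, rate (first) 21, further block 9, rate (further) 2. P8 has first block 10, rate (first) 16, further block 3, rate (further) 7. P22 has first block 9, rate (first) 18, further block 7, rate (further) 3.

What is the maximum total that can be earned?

Order all 8 blocks by rate: P27/first 24 > P24/first 21 > P22/first 18 > P8/first 16 > P27/second 14 > P8/second 7 > P22/second 3 > P24/second 2.
P27 first at 24: fill all 5 ; 22 left.
P24 first at 21: fill all 5 ; 17 left.
P22/first (18): +9 ; 8 left.
P8/first: +8 of 10 at 16; pool empty.
Total = 24×5 + 21×5 + 18×9 + 16×8 = 515.

515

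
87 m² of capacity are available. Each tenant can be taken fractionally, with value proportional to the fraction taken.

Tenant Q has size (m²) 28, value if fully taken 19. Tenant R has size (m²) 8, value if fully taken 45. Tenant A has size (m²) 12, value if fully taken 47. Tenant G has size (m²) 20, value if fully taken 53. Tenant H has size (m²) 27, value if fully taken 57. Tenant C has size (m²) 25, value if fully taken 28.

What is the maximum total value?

224.4

Rank by value-to-size ratio: Tenant R 45/8≈5.62, Tenant A 47/12≈3.92, Tenant G 53/20≈2.65, Tenant H 57/27≈2.11, Tenant C 28/25≈1.12, Tenant Q 19/28≈0.679.
All 8 m² of Tenant R fit (value 45) — 79 remain.
Tenant A: take in full, 12 m² for value 47 — 67 left.
Take all of Tenant G (20 m², value 53) — 47 m² left.
Tenant H: take in full, 27 m² for value 57 — 20 left.
Fill the last 20 m² with part of Tenant C: 20/25 of it earns 22.4.
Total value = 224.4.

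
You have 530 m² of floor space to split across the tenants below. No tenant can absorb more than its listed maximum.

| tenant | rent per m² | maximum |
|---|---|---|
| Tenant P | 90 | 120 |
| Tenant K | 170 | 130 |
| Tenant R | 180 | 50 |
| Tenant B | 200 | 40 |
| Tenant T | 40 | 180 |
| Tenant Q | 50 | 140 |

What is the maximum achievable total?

Order the tenants by rent per m²: Tenant B 200 > Tenant R 180 > Tenant K 170 > Tenant P 90 > Tenant Q 50 > Tenant T 40.
Tenant B: +40 to 40 (cap) → 490 left.
Tenant R: +50 to 50 (cap) → 440 left.
Tenant K: +130 to 130 (cap) → 310 left.
Tenant P takes 120 to reach its cap of 120 → 190 left.
Tenant Q takes 140 to reach its cap of 140 → 50 left.
Only 50 left; Tenant T takes them to reach 50.
Total = 90×120 + 170×130 + 180×50 + 200×40 + 40×50 + 50×140 = 58900.

58900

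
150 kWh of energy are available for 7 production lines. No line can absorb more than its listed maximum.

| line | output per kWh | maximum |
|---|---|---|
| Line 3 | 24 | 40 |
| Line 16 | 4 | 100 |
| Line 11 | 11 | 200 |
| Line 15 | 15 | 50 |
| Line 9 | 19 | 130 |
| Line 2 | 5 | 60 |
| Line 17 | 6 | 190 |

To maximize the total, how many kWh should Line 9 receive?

Rank by output per kWh: Line 3 24 > Line 9 19 > Line 15 15 > Line 11 11 > Line 17 6 > Line 2 5 > Line 16 4.
Give Line 3 40 to hit its cap of 40 → 110 left.
Only 110 left; Line 9 takes them to reach 110.

110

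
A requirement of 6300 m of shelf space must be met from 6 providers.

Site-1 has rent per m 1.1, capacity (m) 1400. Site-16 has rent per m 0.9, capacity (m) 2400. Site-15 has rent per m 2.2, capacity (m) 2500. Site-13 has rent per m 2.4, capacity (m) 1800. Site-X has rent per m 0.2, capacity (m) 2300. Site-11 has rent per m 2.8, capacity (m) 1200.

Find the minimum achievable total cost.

Cheapest first:
Site-X at 0.2: take all 2300 m ; 4000 still needed.
Site-16 (0.9): use full 2400 ; 1600 m to go.
Site-1 at 1.1: take all 1400 m ; 200 still needed.
Site-15 at 2.2: take 200 of its 2500 ; requirement met.
Site-13, Site-11: unused.
Cost = 2300×0.2 + 2400×0.9 + 1400×1.1 + 200×2.2 = 4600.

4600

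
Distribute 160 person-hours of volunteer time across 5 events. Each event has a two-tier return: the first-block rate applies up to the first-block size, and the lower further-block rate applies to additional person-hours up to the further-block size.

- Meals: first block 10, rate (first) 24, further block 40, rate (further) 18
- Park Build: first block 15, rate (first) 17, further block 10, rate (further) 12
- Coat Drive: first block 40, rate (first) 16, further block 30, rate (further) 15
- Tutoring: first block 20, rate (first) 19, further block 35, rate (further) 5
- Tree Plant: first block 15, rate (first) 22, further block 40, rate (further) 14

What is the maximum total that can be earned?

Rank every tier by rate: Meals/T1 24 > Tree Plant/T1 22 > Tutoring/T1 19 > Meals/T2 18 > Park Build/T1 17 > Coat Drive/T1 16 > Coat Drive/T2 15 > Tree Plant/T2 14 > Park Build/T2 12 > Tutoring/T2 5.
Fill Meals T1 block (10 at 24) ; 150 left.
Tree Plant T1 at 22: fill all 15 ; 135 left.
Tutoring/T1 (19): +20 ; 115 left.
Meals/T2 (18): +40 ; 75 left.
Park Build T1 at 17: fill all 15 ; 60 left.
Fill Coat Drive T1 block (40 at 16) ; 20 left.
Coat Drive T2 at 15: only 20 left, fill 20.
Total = 24×10 + 22×15 + 19×20 + 18×40 + 17×15 + 16×40 + 15×20 = 2865.

2865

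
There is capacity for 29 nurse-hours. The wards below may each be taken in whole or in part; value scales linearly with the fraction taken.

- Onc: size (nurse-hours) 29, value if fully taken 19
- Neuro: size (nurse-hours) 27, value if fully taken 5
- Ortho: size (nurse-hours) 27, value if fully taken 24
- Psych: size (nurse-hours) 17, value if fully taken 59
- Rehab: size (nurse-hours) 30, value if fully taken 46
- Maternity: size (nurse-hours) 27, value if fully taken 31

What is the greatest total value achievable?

Best value per unit of size first: Psych 59/17≈3.47, Rehab 46/30≈1.53, Maternity 31/27≈1.15, Ortho 24/27≈0.889, Onc 19/29≈0.655, Neuro 5/27≈0.185.
Take all of Psych (17 nurse-hours, value 59) → 12 nurse-hours left.
Fill the last 12 nurse-hours with part of Rehab: 12/30 of it earns 18.4.
Total value = 77.4.

77.4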